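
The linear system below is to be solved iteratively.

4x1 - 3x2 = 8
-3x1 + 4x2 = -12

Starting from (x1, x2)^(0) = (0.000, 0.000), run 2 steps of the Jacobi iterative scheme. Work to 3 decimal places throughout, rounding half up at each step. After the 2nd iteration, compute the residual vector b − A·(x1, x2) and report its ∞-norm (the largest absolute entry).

Iteration 1:
  x1 = (8 - (-3)·0.000) / (4) = 2.000
  x2 = (-12 - (-3)·0.000) / (4) = -3.000
Iteration 2:
  x1 = (8 - (-3)·-3.000) / (4) = -0.250
  x2 = (-12 - (-3)·2.000) / (4) = -1.500
Residual b − A·x = (4.500, -6.750); ∞-norm = 6.750

6.750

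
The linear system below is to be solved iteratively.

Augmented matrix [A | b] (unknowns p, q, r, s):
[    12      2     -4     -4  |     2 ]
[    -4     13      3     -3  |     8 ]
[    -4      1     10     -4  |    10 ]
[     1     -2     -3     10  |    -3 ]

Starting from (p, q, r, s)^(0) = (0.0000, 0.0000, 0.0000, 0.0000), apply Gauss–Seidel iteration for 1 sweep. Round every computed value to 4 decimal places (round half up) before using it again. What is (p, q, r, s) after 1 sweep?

Iteration 1:
  p = (2 - (2)·0.0000 - (-4)·0.0000 - (-4)·0.0000) / (12) = 0.1667
  q = (8 - (-4)·0.1667 - (3)·0.0000 - (-3)·0.0000) / (13) = 0.6667
  r = (10 - (-4)·0.1667 - (1)·0.6667 - (-4)·0.0000) / (10) = 1.0000
  s = (-3 - (1)·0.1667 - (-2)·0.6667 - (-3)·1.0000) / (10) = 0.1167

(0.1667, 0.6667, 1.0000, 0.1167)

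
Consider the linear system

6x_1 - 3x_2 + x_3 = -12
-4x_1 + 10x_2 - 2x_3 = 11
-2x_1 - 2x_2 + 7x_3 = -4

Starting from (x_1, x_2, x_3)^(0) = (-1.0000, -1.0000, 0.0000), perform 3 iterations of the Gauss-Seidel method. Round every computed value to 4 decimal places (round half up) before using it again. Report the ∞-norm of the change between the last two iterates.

0.0414

Iteration 1:
  x_1 = (-12 - (-3)·-1.0000 - (1)·0.0000) / (6) = -2.5000
  x_2 = (11 - (-4)·-2.5000 - (-2)·0.0000) / (10) = 0.1000
  x_3 = (-4 - (-2)·-2.5000 - (-2)·0.1000) / (7) = -1.2571
Iteration 2:
  x_1 = (-12 - (-3)·0.1000 - (1)·-1.2571) / (6) = -1.7405
  x_2 = (11 - (-4)·-1.7405 - (-2)·-1.2571) / (10) = 0.1524
  x_3 = (-4 - (-2)·-1.7405 - (-2)·0.1524) / (7) = -1.0252
Iteration 3:
  x_1 = (-12 - (-3)·0.1524 - (1)·-1.0252) / (6) = -1.7529
  x_2 = (11 - (-4)·-1.7529 - (-2)·-1.0252) / (10) = 0.1938
  x_3 = (-4 - (-2)·-1.7529 - (-2)·0.1938) / (7) = -1.0169
Change: (-0.0124, 0.0414, 0.0083) → max |·| = 0.0414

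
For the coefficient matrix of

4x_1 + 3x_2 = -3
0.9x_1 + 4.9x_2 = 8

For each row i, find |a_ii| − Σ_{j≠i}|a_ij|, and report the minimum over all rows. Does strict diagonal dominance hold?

1

row 1: |4| − (3) = 1
row 2: |4.9| − (0.9) = 4
minimum over rows = 1 → strictly diagonally dominant (convergence guaranteed)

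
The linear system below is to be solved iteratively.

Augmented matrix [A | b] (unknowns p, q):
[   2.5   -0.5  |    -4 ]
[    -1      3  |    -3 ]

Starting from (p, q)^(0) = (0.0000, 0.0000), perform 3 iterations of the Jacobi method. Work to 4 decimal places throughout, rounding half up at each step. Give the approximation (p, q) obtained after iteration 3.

(-1.9067, -1.6000)

Iteration 1:
  p = (-4 - (-0.5)·0.0000) / (2.5) = -1.6000
  q = (-3 - (-1)·0.0000) / (3) = -1.0000
Iteration 2:
  p = (-4 - (-0.5)·-1.0000) / (2.5) = -1.8000
  q = (-3 - (-1)·-1.6000) / (3) = -1.5333
Iteration 3:
  p = (-4 - (-0.5)·-1.5333) / (2.5) = -1.9067
  q = (-3 - (-1)·-1.8000) / (3) = -1.6000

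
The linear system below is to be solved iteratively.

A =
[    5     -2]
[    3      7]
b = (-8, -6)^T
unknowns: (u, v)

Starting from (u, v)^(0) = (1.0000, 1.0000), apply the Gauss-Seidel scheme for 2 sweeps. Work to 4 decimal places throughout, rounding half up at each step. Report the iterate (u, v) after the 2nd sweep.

Iteration 1:
  u = (-8 - (-2)·1.0000) / (5) = -1.2000
  v = (-6 - (3)·-1.2000) / (7) = -0.3429
Iteration 2:
  u = (-8 - (-2)·-0.3429) / (5) = -1.7372
  v = (-6 - (3)·-1.7372) / (7) = -0.1126

(-1.7372, -0.1126)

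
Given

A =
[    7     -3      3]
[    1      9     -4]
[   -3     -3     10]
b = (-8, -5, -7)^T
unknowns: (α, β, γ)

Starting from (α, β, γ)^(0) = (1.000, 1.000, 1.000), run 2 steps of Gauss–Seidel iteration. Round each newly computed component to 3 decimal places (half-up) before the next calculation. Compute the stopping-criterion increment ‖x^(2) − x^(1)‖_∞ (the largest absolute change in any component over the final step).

0.956

Iteration 1:
  α = (-8 - (-3)·1.000 - (3)·1.000) / (7) = -1.143
  β = (-5 - (1)·-1.143 - (-4)·1.000) / (9) = 0.016
  γ = (-7 - (-3)·-1.143 - (-3)·0.016) / (10) = -1.038
Iteration 2:
  α = (-8 - (-3)·0.016 - (3)·-1.038) / (7) = -0.691
  β = (-5 - (1)·-0.691 - (-4)·-1.038) / (9) = -0.940
  γ = (-7 - (-3)·-0.691 - (-3)·-0.940) / (10) = -1.189
Change: (0.452, -0.956, -0.151) → max |·| = 0.956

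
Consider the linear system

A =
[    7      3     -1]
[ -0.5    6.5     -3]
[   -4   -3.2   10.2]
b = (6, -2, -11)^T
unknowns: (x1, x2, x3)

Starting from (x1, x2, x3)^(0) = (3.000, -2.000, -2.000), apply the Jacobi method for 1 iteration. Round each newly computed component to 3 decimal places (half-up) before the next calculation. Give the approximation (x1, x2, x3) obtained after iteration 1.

Iteration 1:
  x1 = (6 - (3)·-2.000 - (-1)·-2.000) / (7) = 1.429
  x2 = (-2 - (-0.5)·3.000 - (-3)·-2.000) / (6.5) = -1.000
  x3 = (-11 - (-4)·3.000 - (-3.2)·-2.000) / (10.2) = -0.529

(1.429, -1.000, -0.529)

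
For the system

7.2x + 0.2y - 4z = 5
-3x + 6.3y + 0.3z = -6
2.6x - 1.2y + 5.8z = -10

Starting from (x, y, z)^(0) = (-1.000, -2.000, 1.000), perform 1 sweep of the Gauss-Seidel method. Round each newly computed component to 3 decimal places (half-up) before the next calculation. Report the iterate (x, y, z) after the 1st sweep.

Iteration 1:
  x = (5 - (0.2)·-2.000 - (-4)·1.000) / (7.2) = 1.306
  y = (-6 - (-3)·1.306 - (0.3)·1.000) / (6.3) = -0.378
  z = (-10 - (2.6)·1.306 - (-1.2)·-0.378) / (5.8) = -2.388

(1.306, -0.378, -2.388)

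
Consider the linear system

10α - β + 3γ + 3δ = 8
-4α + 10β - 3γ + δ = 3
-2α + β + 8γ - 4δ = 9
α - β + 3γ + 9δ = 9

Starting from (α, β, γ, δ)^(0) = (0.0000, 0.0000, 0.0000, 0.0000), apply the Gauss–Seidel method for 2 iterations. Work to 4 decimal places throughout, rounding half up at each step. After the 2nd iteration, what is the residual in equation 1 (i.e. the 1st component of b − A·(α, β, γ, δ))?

-0.3693

Iteration 1:
  α = (8 - (-1)·0.0000 - (3)·0.0000 - (3)·0.0000) / (10) = 0.8000
  β = (3 - (-4)·0.8000 - (-3)·0.0000 - (1)·0.0000) / (10) = 0.6200
  γ = (9 - (-2)·0.8000 - (1)·0.6200 - (-4)·0.0000) / (8) = 1.2475
  δ = (9 - (1)·0.8000 - (-1)·0.6200 - (3)·1.2475) / (9) = 0.5642
Iteration 2:
  α = (8 - (-1)·0.6200 - (3)·1.2475 - (3)·0.5642) / (10) = 0.3185
  β = (3 - (-4)·0.3185 - (-3)·1.2475 - (1)·0.5642) / (10) = 0.7452
  γ = (9 - (-2)·0.3185 - (1)·0.7452 - (-4)·0.5642) / (8) = 1.3936
  δ = (9 - (1)·0.3185 - (-1)·0.7452 - (3)·1.3936) / (9) = 0.5829
Residual b − A·x = (-0.3693, 0.4199, 0.0746, -0.0002)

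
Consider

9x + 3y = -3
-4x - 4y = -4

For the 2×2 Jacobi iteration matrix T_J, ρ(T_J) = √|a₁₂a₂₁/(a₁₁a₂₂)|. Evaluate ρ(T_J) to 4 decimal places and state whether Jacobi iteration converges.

0.5774

a₁₂a₂₁/(a₁₁a₂₂) = (3)·(-4) / ((9)·(-4)) = 0.333333
ρ = √|0.333333| = √0.333333 = 0.5774
ρ < 1, so Jacobi converges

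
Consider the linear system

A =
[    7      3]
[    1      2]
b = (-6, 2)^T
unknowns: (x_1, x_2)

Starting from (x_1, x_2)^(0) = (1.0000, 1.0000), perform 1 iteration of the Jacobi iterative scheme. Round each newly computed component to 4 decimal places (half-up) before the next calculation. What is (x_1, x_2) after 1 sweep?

(-1.2857, 0.5000)

Iteration 1:
  x_1 = (-6 - (3)·1.0000) / (7) = -1.2857
  x_2 = (2 - (1)·1.0000) / (2) = 0.5000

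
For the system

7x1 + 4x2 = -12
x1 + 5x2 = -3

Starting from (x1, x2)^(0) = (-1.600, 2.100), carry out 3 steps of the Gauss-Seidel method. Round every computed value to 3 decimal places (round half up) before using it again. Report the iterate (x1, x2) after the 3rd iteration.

Iteration 1:
  x1 = (-12 - (4)·2.100) / (7) = -2.914
  x2 = (-3 - (1)·-2.914) / (5) = -0.017
Iteration 2:
  x1 = (-12 - (4)·-0.017) / (7) = -1.705
  x2 = (-3 - (1)·-1.705) / (5) = -0.259
Iteration 3:
  x1 = (-12 - (4)·-0.259) / (7) = -1.566
  x2 = (-3 - (1)·-1.566) / (5) = -0.287

(-1.566, -0.287)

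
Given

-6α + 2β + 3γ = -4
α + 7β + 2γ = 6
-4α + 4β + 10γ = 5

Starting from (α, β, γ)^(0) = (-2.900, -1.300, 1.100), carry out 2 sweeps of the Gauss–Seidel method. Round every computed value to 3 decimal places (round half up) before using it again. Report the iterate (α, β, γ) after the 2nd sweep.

(1.131, 0.512, 0.748)

Iteration 1:
  α = (-4 - (2)·-1.300 - (3)·1.100) / (-6) = 0.783
  β = (6 - (1)·0.783 - (2)·1.100) / (7) = 0.431
  γ = (5 - (-4)·0.783 - (4)·0.431) / (10) = 0.641
Iteration 2:
  α = (-4 - (2)·0.431 - (3)·0.641) / (-6) = 1.131
  β = (6 - (1)·1.131 - (2)·0.641) / (7) = 0.512
  γ = (5 - (-4)·1.131 - (4)·0.512) / (10) = 0.748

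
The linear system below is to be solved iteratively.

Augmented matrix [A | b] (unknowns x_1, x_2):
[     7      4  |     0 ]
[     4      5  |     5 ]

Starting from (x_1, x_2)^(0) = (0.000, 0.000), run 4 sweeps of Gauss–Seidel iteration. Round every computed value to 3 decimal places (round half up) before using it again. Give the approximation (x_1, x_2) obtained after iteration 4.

Iteration 1:
  x_1 = (0 - (4)·0.000) / (7) = 0.000
  x_2 = (5 - (4)·0.000) / (5) = 1.000
Iteration 2:
  x_1 = (0 - (4)·1.000) / (7) = -0.571
  x_2 = (5 - (4)·-0.571) / (5) = 1.457
Iteration 3:
  x_1 = (0 - (4)·1.457) / (7) = -0.833
  x_2 = (5 - (4)·-0.833) / (5) = 1.666
Iteration 4:
  x_1 = (0 - (4)·1.666) / (7) = -0.952
  x_2 = (5 - (4)·-0.952) / (5) = 1.762

(-0.952, 1.762)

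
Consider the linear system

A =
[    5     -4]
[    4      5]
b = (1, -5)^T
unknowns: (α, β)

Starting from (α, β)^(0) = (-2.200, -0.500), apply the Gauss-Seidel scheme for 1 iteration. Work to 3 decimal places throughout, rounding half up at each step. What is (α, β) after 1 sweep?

(-0.200, -0.840)

Iteration 1:
  α = (1 - (-4)·-0.500) / (5) = -0.200
  β = (-5 - (4)·-0.200) / (5) = -0.840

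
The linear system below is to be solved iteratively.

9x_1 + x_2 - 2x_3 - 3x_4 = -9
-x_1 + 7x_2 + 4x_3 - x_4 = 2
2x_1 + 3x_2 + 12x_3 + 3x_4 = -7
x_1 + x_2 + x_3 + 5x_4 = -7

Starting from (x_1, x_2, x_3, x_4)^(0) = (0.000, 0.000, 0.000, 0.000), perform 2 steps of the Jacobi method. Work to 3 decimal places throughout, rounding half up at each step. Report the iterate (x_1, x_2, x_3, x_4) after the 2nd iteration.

(-1.628, 0.276, -0.138, -1.141)

Iteration 1:
  x_1 = (-9 - (1)·0.000 - (-2)·0.000 - (-3)·0.000) / (9) = -1.000
  x_2 = (2 - (-1)·0.000 - (4)·0.000 - (-1)·0.000) / (7) = 0.286
  x_3 = (-7 - (2)·0.000 - (3)·0.000 - (3)·0.000) / (12) = -0.583
  x_4 = (-7 - (1)·0.000 - (1)·0.000 - (1)·0.000) / (5) = -1.400
Iteration 2:
  x_1 = (-9 - (1)·0.286 - (-2)·-0.583 - (-3)·-1.400) / (9) = -1.628
  x_2 = (2 - (-1)·-1.000 - (4)·-0.583 - (-1)·-1.400) / (7) = 0.276
  x_3 = (-7 - (2)·-1.000 - (3)·0.286 - (3)·-1.400) / (12) = -0.138
  x_4 = (-7 - (1)·-1.000 - (1)·0.286 - (1)·-0.583) / (5) = -1.141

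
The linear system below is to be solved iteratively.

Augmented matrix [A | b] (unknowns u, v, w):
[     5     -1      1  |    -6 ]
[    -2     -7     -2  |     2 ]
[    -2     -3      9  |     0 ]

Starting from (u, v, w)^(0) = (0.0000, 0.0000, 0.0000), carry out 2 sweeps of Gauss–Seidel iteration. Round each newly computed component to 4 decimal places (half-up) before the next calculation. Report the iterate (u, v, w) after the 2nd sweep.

Iteration 1:
  u = (-6 - (-1)·0.0000 - (1)·0.0000) / (5) = -1.2000
  v = (2 - (-2)·-1.2000 - (-2)·0.0000) / (-7) = 0.0571
  w = (0 - (-2)·-1.2000 - (-3)·0.0571) / (9) = -0.2476
Iteration 2:
  u = (-6 - (-1)·0.0571 - (1)·-0.2476) / (5) = -1.1391
  v = (2 - (-2)·-1.1391 - (-2)·-0.2476) / (-7) = 0.1105
  w = (0 - (-2)·-1.1391 - (-3)·0.1105) / (9) = -0.2163

(-1.1391, 0.1105, -0.2163)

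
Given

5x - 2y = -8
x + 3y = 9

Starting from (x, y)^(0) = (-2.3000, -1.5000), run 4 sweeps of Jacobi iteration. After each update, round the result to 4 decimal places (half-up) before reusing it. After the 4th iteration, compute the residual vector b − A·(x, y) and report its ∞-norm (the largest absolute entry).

0.2808

Iteration 1:
  x = (-8 - (-2)·-1.5000) / (5) = -2.2000
  y = (9 - (1)·-2.3000) / (3) = 3.7667
Iteration 2:
  x = (-8 - (-2)·3.7667) / (5) = -0.0933
  y = (9 - (1)·-2.2000) / (3) = 3.7333
Iteration 3:
  x = (-8 - (-2)·3.7333) / (5) = -0.1067
  y = (9 - (1)·-0.0933) / (3) = 3.0311
Iteration 4:
  x = (-8 - (-2)·3.0311) / (5) = -0.3876
  y = (9 - (1)·-0.1067) / (3) = 3.0356
Residual b − A·x = (0.0092, 0.2808); ∞-norm = 0.2808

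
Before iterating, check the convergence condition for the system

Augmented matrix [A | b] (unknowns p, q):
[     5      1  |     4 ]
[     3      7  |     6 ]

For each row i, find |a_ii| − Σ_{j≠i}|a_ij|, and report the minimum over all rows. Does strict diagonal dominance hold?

row 1: |5| − (1) = 4
row 2: |7| − (3) = 4
minimum over rows = 4 → strictly diagonally dominant (convergence guaranteed)

4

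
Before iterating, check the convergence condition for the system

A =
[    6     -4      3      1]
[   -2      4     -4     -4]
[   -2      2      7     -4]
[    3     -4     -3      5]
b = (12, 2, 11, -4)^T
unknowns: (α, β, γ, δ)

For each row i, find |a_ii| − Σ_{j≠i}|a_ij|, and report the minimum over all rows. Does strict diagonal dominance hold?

row 1: |6| − (4+3+1) = -2
row 2: |4| − (2+4+4) = -6
row 3: |7| − (2+2+4) = -1
row 4: |5| − (3+4+3) = -5
minimum over rows = -6 → not strictly diagonally dominant

-6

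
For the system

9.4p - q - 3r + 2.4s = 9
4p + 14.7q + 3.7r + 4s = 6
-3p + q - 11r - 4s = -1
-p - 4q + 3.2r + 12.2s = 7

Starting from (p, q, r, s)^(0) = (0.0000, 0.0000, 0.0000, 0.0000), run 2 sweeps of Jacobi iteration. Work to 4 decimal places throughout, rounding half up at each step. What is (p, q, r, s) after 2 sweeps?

Iteration 1:
  p = (9 - (-1)·0.0000 - (-3)·0.0000 - (2.4)·0.0000) / (9.4) = 0.9574
  q = (6 - (4)·0.0000 - (3.7)·0.0000 - (4)·0.0000) / (14.7) = 0.4082
  r = (-1 - (-3)·0.0000 - (1)·0.0000 - (-4)·0.0000) / (-11) = 0.0909
  s = (7 - (-1)·0.0000 - (-4)·0.0000 - (3.2)·0.0000) / (12.2) = 0.5738
Iteration 2:
  p = (9 - (-1)·0.4082 - (-3)·0.0909 - (2.4)·0.5738) / (9.4) = 0.8834
  q = (6 - (4)·0.9574 - (3.7)·0.0909 - (4)·0.5738) / (14.7) = -0.0314
  r = (-1 - (-3)·0.9574 - (1)·0.4082 - (-4)·0.5738) / (-11) = -0.3417
  s = (7 - (-1)·0.9574 - (-4)·0.4082 - (3.2)·0.0909) / (12.2) = 0.7622

(0.8834, -0.0314, -0.3417, 0.7622)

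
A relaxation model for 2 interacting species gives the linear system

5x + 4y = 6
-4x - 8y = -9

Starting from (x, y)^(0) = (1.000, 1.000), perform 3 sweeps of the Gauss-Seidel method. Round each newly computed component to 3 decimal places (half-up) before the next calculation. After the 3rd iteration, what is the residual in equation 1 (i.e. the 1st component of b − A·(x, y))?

Iteration 1:
  x = (6 - (4)·1.000) / (5) = 0.400
  y = (-9 - (-4)·0.400) / (-8) = 0.925
Iteration 2:
  x = (6 - (4)·0.925) / (5) = 0.460
  y = (-9 - (-4)·0.460) / (-8) = 0.895
Iteration 3:
  x = (6 - (4)·0.895) / (5) = 0.484
  y = (-9 - (-4)·0.484) / (-8) = 0.883
Residual b − A·x = (0.048, 0.000)

0.048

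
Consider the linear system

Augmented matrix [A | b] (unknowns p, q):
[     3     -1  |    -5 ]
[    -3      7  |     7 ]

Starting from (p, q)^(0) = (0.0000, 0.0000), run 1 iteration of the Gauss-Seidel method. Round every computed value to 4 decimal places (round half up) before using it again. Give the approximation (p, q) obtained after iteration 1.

Iteration 1:
  p = (-5 - (-1)·0.0000) / (3) = -1.6667
  q = (7 - (-3)·-1.6667) / (7) = 0.2857

(-1.6667, 0.2857)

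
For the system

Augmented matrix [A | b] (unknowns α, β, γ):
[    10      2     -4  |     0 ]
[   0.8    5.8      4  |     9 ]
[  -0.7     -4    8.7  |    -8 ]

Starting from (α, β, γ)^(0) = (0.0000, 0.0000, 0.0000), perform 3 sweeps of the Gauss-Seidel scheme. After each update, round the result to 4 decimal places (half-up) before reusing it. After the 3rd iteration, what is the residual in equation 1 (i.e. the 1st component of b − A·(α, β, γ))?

0.0012

Iteration 1:
  α = (0 - (2)·0.0000 - (-4)·0.0000) / (10) = 0.0000
  β = (9 - (0.8)·0.0000 - (4)·0.0000) / (5.8) = 1.5517
  γ = (-8 - (-0.7)·0.0000 - (-4)·1.5517) / (8.7) = -0.2061
Iteration 2:
  α = (0 - (2)·1.5517 - (-4)·-0.2061) / (10) = -0.3928
  β = (9 - (0.8)·-0.3928 - (4)·-0.2061) / (5.8) = 1.7480
  γ = (-8 - (-0.7)·-0.3928 - (-4)·1.7480) / (8.7) = -0.1475
Iteration 3:
  α = (0 - (2)·1.7480 - (-4)·-0.1475) / (10) = -0.4086
  β = (9 - (0.8)·-0.4086 - (4)·-0.1475) / (5.8) = 1.7098
  γ = (-8 - (-0.7)·-0.4086 - (-4)·1.7098) / (8.7) = -0.1663
Residual b − A·x = (0.0012, 0.0752, 0.0000)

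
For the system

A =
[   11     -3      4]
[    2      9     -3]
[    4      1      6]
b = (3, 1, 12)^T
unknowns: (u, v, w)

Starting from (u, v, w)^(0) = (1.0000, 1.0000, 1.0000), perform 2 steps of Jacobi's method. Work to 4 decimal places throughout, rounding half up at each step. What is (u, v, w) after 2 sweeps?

(-0.0909, 0.4596, 1.8418)

Iteration 1:
  u = (3 - (-3)·1.0000 - (4)·1.0000) / (11) = 0.1818
  v = (1 - (2)·1.0000 - (-3)·1.0000) / (9) = 0.2222
  w = (12 - (4)·1.0000 - (1)·1.0000) / (6) = 1.1667
Iteration 2:
  u = (3 - (-3)·0.2222 - (4)·1.1667) / (11) = -0.0909
  v = (1 - (2)·0.1818 - (-3)·1.1667) / (9) = 0.4596
  w = (12 - (4)·0.1818 - (1)·0.2222) / (6) = 1.8418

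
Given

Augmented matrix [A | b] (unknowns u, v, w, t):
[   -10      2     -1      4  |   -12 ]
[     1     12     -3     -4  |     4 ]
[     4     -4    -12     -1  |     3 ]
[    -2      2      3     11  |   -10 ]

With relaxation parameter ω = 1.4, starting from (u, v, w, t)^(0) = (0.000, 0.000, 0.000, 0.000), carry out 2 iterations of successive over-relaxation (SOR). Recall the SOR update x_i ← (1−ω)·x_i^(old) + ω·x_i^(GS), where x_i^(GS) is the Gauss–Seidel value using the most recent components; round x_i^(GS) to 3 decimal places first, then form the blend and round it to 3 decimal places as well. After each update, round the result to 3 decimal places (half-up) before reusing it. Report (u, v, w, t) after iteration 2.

(0.462, -0.069, -0.105, -0.685)

Iteration 1:
  u: GS value = (-12 - (2)·0.000 - (-1)·0.000 - (4)·0.000) / (-10) = 1.200;  u ← (1−ω)·0.000 + ω·1.200 = 1.680
  v: GS value = (4 - (1)·1.680 - (-3)·0.000 - (-4)·0.000) / (12) = 0.193;  v ← (1−ω)·0.000 + ω·0.193 = 0.270
  w: GS value = (3 - (4)·1.680 - (-4)·0.270 - (-1)·0.000) / (-12) = 0.220;  w ← (1−ω)·0.000 + ω·0.220 = 0.308
  t: GS value = (-10 - (-2)·1.680 - (2)·0.270 - (3)·0.308) / (11) = -0.737;  t ← (1−ω)·0.000 + ω·-0.737 = -1.032
Iteration 2:
  u: GS value = (-12 - (2)·0.270 - (-1)·0.308 - (4)·-1.032) / (-10) = 0.810;  u ← (1−ω)·1.680 + ω·0.810 = 0.462
  v: GS value = (4 - (1)·0.462 - (-3)·0.308 - (-4)·-1.032) / (12) = 0.028;  v ← (1−ω)·0.270 + ω·0.028 = -0.069
  w: GS value = (3 - (4)·0.462 - (-4)·-0.069 - (-1)·-1.032) / (-12) = 0.013;  w ← (1−ω)·0.308 + ω·0.013 = -0.105
  t: GS value = (-10 - (-2)·0.462 - (2)·-0.069 - (3)·-0.105) / (11) = -0.784;  t ← (1−ω)·-1.032 + ω·-0.784 = -0.685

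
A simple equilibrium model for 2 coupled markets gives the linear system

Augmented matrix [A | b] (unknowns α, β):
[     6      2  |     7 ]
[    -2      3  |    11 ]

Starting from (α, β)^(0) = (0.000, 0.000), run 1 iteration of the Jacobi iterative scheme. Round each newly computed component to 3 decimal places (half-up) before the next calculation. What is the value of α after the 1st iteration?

1.167

Iteration 1:
  α = (7 - (2)·0.000) / (6) = 1.167
  β = (11 - (-2)·0.000) / (3) = 3.667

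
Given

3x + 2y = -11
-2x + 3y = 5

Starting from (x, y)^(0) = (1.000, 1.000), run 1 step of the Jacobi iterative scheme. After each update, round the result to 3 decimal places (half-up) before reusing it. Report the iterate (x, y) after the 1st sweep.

(-4.333, 2.333)

Iteration 1:
  x = (-11 - (2)·1.000) / (3) = -4.333
  y = (5 - (-2)·1.000) / (3) = 2.333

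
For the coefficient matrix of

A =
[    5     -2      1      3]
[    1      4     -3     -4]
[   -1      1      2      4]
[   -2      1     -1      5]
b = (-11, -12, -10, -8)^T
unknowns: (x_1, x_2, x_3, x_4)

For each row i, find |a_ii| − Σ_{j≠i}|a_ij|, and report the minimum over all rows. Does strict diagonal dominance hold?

-4

row 1: |5| − (2+1+3) = -1
row 2: |4| − (1+3+4) = -4
row 3: |2| − (1+1+4) = -4
row 4: |5| − (2+1+1) = 1
minimum over rows = -4 → not strictly diagonally dominant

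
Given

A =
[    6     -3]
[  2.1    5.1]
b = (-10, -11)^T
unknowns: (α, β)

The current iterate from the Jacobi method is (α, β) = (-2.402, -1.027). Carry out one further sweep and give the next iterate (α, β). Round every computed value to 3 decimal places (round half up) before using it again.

One sweep:
  α = (-10 - (-3)·-1.027) / (6) = -2.180
  β = (-11 - (2.1)·-2.402) / (5.1) = -1.168

(-2.180, -1.168)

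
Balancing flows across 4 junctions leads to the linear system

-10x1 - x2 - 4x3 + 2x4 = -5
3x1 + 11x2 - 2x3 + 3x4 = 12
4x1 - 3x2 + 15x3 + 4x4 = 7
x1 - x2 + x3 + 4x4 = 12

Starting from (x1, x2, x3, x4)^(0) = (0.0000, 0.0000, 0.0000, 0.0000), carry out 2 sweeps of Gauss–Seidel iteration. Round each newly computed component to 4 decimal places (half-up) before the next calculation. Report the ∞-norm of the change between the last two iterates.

1.0326

Iteration 1:
  x1 = (-5 - (-1)·0.0000 - (-4)·0.0000 - (2)·0.0000) / (-10) = 0.5000
  x2 = (12 - (3)·0.5000 - (-2)·0.0000 - (3)·0.0000) / (11) = 0.9545
  x3 = (7 - (4)·0.5000 - (-3)·0.9545 - (4)·0.0000) / (15) = 0.5242
  x4 = (12 - (1)·0.5000 - (-1)·0.9545 - (1)·0.5242) / (4) = 2.9826
Iteration 2:
  x1 = (-5 - (-1)·0.9545 - (-4)·0.5242 - (2)·2.9826) / (-10) = 0.7914
  x2 = (12 - (3)·0.7914 - (-2)·0.5242 - (3)·2.9826) / (11) = 0.1569
  x3 = (7 - (4)·0.7914 - (-3)·0.1569 - (4)·2.9826) / (15) = -0.5084
  x4 = (12 - (1)·0.7914 - (-1)·0.1569 - (1)·-0.5084) / (4) = 2.9685
Change: (0.2914, -0.7976, -1.0326, -0.0141) → max |·| = 1.0326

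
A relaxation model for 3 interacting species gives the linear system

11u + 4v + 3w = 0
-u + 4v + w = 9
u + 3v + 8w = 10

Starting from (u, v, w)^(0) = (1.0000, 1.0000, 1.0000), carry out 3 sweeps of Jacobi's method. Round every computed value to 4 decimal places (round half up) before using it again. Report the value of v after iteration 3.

Iteration 1:
  u = (0 - (4)·1.0000 - (3)·1.0000) / (11) = -0.6364
  v = (9 - (-1)·1.0000 - (1)·1.0000) / (4) = 2.2500
  w = (10 - (1)·1.0000 - (3)·1.0000) / (8) = 0.7500
Iteration 2:
  u = (0 - (4)·2.2500 - (3)·0.7500) / (11) = -1.0227
  v = (9 - (-1)·-0.6364 - (1)·0.7500) / (4) = 1.9034
  w = (10 - (1)·-0.6364 - (3)·2.2500) / (8) = 0.4858
Iteration 3:
  u = (0 - (4)·1.9034 - (3)·0.4858) / (11) = -0.8246
  v = (9 - (-1)·-1.0227 - (1)·0.4858) / (4) = 1.8729
  w = (10 - (1)·-1.0227 - (3)·1.9034) / (8) = 0.6641

1.8729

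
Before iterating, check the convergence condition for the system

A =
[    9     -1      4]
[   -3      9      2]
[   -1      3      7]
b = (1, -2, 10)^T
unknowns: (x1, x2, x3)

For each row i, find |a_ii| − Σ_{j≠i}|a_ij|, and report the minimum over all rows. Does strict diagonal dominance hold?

row 1: |9| − (1+4) = 4
row 2: |9| − (3+2) = 4
row 3: |7| − (1+3) = 3
minimum over rows = 3 → strictly diagonally dominant (convergence guaranteed)

3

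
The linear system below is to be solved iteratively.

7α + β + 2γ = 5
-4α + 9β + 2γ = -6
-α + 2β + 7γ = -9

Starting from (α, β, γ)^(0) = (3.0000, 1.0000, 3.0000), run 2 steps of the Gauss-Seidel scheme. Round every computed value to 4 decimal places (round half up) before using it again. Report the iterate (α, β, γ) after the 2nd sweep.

(1.1827, 0.0610, -1.1342)

Iteration 1:
  α = (5 - (1)·1.0000 - (2)·3.0000) / (7) = -0.2857
  β = (-6 - (-4)·-0.2857 - (2)·3.0000) / (9) = -1.4603
  γ = (-9 - (-1)·-0.2857 - (2)·-1.4603) / (7) = -0.9093
Iteration 2:
  α = (5 - (1)·-1.4603 - (2)·-0.9093) / (7) = 1.1827
  β = (-6 - (-4)·1.1827 - (2)·-0.9093) / (9) = 0.0610
  γ = (-9 - (-1)·1.1827 - (2)·0.0610) / (7) = -1.1342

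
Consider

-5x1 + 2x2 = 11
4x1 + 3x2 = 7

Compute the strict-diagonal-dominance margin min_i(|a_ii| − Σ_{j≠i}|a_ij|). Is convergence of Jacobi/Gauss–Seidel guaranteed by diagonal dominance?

-1

row 1: |-5| − (2) = 3
row 2: |3| − (4) = -1
minimum over rows = -1 → not strictly diagonally dominant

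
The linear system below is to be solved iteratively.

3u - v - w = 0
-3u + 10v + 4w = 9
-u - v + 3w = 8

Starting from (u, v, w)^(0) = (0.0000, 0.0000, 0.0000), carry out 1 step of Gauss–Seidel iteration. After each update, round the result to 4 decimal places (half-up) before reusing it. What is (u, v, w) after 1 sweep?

(0.0000, 0.9000, 2.9667)

Iteration 1:
  u = (0 - (-1)·0.0000 - (-1)·0.0000) / (3) = 0.0000
  v = (9 - (-3)·0.0000 - (4)·0.0000) / (10) = 0.9000
  w = (8 - (-1)·0.0000 - (-1)·0.9000) / (3) = 2.9667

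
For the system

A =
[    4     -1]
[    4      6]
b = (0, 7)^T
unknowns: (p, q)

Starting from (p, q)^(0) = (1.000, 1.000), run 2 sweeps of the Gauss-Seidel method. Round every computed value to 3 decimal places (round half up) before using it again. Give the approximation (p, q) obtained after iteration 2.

(0.250, 1.000)

Iteration 1:
  p = (0 - (-1)·1.000) / (4) = 0.250
  q = (7 - (4)·0.250) / (6) = 1.000
Iteration 2:
  p = (0 - (-1)·1.000) / (4) = 0.250
  q = (7 - (4)·0.250) / (6) = 1.000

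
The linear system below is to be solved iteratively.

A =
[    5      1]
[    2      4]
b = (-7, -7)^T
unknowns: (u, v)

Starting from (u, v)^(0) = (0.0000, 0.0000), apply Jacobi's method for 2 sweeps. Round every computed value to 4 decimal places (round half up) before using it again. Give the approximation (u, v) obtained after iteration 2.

Iteration 1:
  u = (-7 - (1)·0.0000) / (5) = -1.4000
  v = (-7 - (2)·0.0000) / (4) = -1.7500
Iteration 2:
  u = (-7 - (1)·-1.7500) / (5) = -1.0500
  v = (-7 - (2)·-1.4000) / (4) = -1.0500

(-1.0500, -1.0500)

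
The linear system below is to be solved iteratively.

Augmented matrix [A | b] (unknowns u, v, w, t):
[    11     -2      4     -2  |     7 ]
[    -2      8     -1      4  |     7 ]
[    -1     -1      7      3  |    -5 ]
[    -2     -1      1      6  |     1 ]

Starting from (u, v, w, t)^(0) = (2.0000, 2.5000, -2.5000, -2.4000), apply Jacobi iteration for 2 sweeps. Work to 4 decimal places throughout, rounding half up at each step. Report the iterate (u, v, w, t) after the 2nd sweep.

Iteration 1:
  u = (7 - (-2)·2.5000 - (4)·-2.5000 - (-2)·-2.4000) / (11) = 1.5636
  v = (7 - (-2)·2.0000 - (-1)·-2.5000 - (4)·-2.4000) / (8) = 2.2625
  w = (-5 - (-1)·2.0000 - (-1)·2.5000 - (3)·-2.4000) / (7) = 0.9571
  t = (1 - (-2)·2.0000 - (-1)·2.5000 - (1)·-2.5000) / (6) = 1.6667
Iteration 2:
  u = (7 - (-2)·2.2625 - (4)·0.9571 - (-2)·1.6667) / (11) = 1.0027
  v = (7 - (-2)·1.5636 - (-1)·0.9571 - (4)·1.6667) / (8) = 0.5522
  w = (-5 - (-1)·1.5636 - (-1)·2.2625 - (3)·1.6667) / (7) = -0.8820
  t = (1 - (-2)·1.5636 - (-1)·2.2625 - (1)·0.9571) / (6) = 0.9054

(1.0027, 0.5522, -0.8820, 0.9054)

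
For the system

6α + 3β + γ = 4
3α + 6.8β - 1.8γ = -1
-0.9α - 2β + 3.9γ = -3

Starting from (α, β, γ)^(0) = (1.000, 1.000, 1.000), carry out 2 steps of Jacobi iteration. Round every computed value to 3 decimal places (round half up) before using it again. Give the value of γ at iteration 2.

Iteration 1:
  α = (4 - (3)·1.000 - (1)·1.000) / (6) = 0.000
  β = (-1 - (3)·1.000 - (-1.8)·1.000) / (6.8) = -0.324
  γ = (-3 - (-0.9)·1.000 - (-2)·1.000) / (3.9) = -0.026
Iteration 2:
  α = (4 - (3)·-0.324 - (1)·-0.026) / (6) = 0.833
  β = (-1 - (3)·0.000 - (-1.8)·-0.026) / (6.8) = -0.154
  γ = (-3 - (-0.9)·0.000 - (-2)·-0.324) / (3.9) = -0.935

-0.935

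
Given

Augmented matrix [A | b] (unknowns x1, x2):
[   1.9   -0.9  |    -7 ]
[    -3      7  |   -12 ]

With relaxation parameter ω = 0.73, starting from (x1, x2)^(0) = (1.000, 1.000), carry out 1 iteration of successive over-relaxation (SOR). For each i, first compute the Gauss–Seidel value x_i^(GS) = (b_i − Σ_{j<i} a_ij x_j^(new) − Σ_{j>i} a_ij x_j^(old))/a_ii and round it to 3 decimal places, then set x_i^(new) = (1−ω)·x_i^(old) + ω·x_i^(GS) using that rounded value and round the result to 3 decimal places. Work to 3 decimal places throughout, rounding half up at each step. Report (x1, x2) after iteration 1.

(-2.074, -1.630)

Iteration 1:
  x1: GS value = (-7 - (-0.9)·1.000) / (1.9) = -3.211;  x1 ← (1−ω)·1.000 + ω·-3.211 = -2.074
  x2: GS value = (-12 - (-3)·-2.074) / (7) = -2.603;  x2 ← (1−ω)·1.000 + ω·-2.603 = -1.630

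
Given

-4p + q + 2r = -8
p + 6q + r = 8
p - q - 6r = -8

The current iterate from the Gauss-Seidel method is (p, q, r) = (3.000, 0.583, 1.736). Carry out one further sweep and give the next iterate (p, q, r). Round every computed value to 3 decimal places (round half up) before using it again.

(3.014, 0.542, 1.745)

One sweep:
  p = (-8 - (1)·0.583 - (2)·1.736) / (-4) = 3.014
  q = (8 - (1)·3.014 - (1)·1.736) / (6) = 0.542
  r = (-8 - (1)·3.014 - (-1)·0.542) / (-6) = 1.745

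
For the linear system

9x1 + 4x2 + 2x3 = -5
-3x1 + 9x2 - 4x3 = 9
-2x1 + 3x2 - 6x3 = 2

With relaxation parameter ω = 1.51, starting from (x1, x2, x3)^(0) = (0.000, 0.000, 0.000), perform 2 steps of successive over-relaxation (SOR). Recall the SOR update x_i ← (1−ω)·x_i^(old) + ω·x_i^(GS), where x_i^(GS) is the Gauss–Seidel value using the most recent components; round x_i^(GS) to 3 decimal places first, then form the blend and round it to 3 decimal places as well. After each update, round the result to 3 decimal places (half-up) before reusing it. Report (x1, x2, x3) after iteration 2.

(-1.388, 0.753, 0.387)

Iteration 1:
  x1: GS value = (-5 - (4)·0.000 - (2)·0.000) / (9) = -0.556;  x1 ← (1−ω)·0.000 + ω·-0.556 = -0.840
  x2: GS value = (9 - (-3)·-0.840 - (-4)·0.000) / (9) = 0.720;  x2 ← (1−ω)·0.000 + ω·0.720 = 1.087
  x3: GS value = (2 - (-2)·-0.840 - (3)·1.087) / (-6) = 0.490;  x3 ← (1−ω)·0.000 + ω·0.490 = 0.740
Iteration 2:
  x1: GS value = (-5 - (4)·1.087 - (2)·0.740) / (9) = -1.203;  x1 ← (1−ω)·-0.840 + ω·-1.203 = -1.388
  x2: GS value = (9 - (-3)·-1.388 - (-4)·0.740) / (9) = 0.866;  x2 ← (1−ω)·1.087 + ω·0.866 = 0.753
  x3: GS value = (2 - (-2)·-1.388 - (3)·0.753) / (-6) = 0.506;  x3 ← (1−ω)·0.740 + ω·0.506 = 0.387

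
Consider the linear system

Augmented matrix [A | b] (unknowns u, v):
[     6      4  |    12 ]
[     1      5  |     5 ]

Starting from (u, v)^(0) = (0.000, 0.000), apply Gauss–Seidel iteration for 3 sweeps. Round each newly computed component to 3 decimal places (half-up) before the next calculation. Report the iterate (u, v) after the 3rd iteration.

Iteration 1:
  u = (12 - (4)·0.000) / (6) = 2.000
  v = (5 - (1)·2.000) / (5) = 0.600
Iteration 2:
  u = (12 - (4)·0.600) / (6) = 1.600
  v = (5 - (1)·1.600) / (5) = 0.680
Iteration 3:
  u = (12 - (4)·0.680) / (6) = 1.547
  v = (5 - (1)·1.547) / (5) = 0.691

(1.547, 0.691)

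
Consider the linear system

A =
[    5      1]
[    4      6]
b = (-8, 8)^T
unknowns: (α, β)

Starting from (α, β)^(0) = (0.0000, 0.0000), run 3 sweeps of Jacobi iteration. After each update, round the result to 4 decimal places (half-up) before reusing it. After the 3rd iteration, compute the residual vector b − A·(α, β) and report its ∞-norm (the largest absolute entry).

Iteration 1:
  α = (-8 - (1)·0.0000) / (5) = -1.6000
  β = (8 - (4)·0.0000) / (6) = 1.3333
Iteration 2:
  α = (-8 - (1)·1.3333) / (5) = -1.8667
  β = (8 - (4)·-1.6000) / (6) = 2.4000
Iteration 3:
  α = (-8 - (1)·2.4000) / (5) = -2.0800
  β = (8 - (4)·-1.8667) / (6) = 2.5778
Residual b − A·x = (-0.1778, 0.8532); ∞-norm = 0.8532

0.8532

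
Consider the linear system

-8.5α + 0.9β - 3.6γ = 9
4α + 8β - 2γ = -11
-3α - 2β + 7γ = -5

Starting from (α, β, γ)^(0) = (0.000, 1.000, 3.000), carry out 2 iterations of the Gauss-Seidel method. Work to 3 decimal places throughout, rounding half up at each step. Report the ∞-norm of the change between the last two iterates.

Iteration 1:
  α = (9 - (0.9)·1.000 - (-3.6)·3.000) / (-8.5) = -2.224
  β = (-11 - (4)·-2.224 - (-2)·3.000) / (8) = 0.487
  γ = (-5 - (-3)·-2.224 - (-2)·0.487) / (7) = -1.528
Iteration 2:
  α = (9 - (0.9)·0.487 - (-3.6)·-1.528) / (-8.5) = -0.360
  β = (-11 - (4)·-0.360 - (-2)·-1.528) / (8) = -1.577
  γ = (-5 - (-3)·-0.360 - (-2)·-1.577) / (7) = -1.319
Change: (1.864, -2.064, 0.209) → max |·| = 2.064

2.064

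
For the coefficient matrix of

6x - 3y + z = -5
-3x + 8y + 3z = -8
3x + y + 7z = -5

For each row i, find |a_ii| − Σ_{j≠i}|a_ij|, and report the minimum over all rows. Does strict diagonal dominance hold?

row 1: |6| − (3+1) = 2
row 2: |8| − (3+3) = 2
row 3: |7| − (3+1) = 3
minimum over rows = 2 → strictly diagonally dominant (convergence guaranteed)

2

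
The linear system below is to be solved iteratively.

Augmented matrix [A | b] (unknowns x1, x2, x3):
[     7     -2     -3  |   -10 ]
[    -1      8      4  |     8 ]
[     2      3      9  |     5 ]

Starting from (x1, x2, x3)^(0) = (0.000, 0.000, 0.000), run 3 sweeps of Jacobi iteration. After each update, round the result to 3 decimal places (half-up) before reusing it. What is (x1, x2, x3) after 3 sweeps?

(-1.042, 0.617, 0.576)

Iteration 1:
  x1 = (-10 - (-2)·0.000 - (-3)·0.000) / (7) = -1.429
  x2 = (8 - (-1)·0.000 - (4)·0.000) / (8) = 1.000
  x3 = (5 - (2)·0.000 - (3)·0.000) / (9) = 0.556
Iteration 2:
  x1 = (-10 - (-2)·1.000 - (-3)·0.556) / (7) = -0.905
  x2 = (8 - (-1)·-1.429 - (4)·0.556) / (8) = 0.543
  x3 = (5 - (2)·-1.429 - (3)·1.000) / (9) = 0.540
Iteration 3:
  x1 = (-10 - (-2)·0.543 - (-3)·0.540) / (7) = -1.042
  x2 = (8 - (-1)·-0.905 - (4)·0.540) / (8) = 0.617
  x3 = (5 - (2)·-0.905 - (3)·0.543) / (9) = 0.576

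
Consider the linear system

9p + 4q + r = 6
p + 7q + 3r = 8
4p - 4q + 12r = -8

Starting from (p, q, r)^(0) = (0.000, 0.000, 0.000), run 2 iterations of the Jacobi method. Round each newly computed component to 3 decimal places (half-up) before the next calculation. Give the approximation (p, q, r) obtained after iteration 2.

Iteration 1:
  p = (6 - (4)·0.000 - (1)·0.000) / (9) = 0.667
  q = (8 - (1)·0.000 - (3)·0.000) / (7) = 1.143
  r = (-8 - (4)·0.000 - (-4)·0.000) / (12) = -0.667
Iteration 2:
  p = (6 - (4)·1.143 - (1)·-0.667) / (9) = 0.233
  q = (8 - (1)·0.667 - (3)·-0.667) / (7) = 1.333
  r = (-8 - (4)·0.667 - (-4)·1.143) / (12) = -0.508

(0.233, 1.333, -0.508)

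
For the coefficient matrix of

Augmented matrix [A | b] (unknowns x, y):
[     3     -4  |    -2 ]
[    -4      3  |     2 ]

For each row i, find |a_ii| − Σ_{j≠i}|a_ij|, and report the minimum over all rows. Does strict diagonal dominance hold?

-1

row 1: |3| − (4) = -1
row 2: |3| − (4) = -1
minimum over rows = -1 → not strictly diagonally dominant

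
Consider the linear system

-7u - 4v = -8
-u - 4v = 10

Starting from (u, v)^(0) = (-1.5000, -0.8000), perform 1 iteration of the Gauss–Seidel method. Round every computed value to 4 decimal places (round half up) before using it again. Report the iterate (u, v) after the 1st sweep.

Iteration 1:
  u = (-8 - (-4)·-0.8000) / (-7) = 1.6000
  v = (10 - (-1)·1.6000) / (-4) = -2.9000

(1.6000, -2.9000)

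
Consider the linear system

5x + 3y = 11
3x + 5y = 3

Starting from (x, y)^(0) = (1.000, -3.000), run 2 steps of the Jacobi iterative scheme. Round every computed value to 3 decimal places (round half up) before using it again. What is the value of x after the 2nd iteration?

Iteration 1:
  x = (11 - (3)·-3.000) / (5) = 4.000
  y = (3 - (3)·1.000) / (5) = 0.000
Iteration 2:
  x = (11 - (3)·0.000) / (5) = 2.200
  y = (3 - (3)·4.000) / (5) = -1.800

2.200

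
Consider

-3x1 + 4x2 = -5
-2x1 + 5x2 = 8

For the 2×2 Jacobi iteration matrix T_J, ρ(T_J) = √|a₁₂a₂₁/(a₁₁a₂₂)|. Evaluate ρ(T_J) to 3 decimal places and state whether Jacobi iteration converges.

0.730

a₁₂a₂₁/(a₁₁a₂₂) = (4)·(-2) / ((-3)·(5)) = 0.533333
ρ = √|0.533333| = √0.533333 = 0.730
ρ < 1, so Jacobi converges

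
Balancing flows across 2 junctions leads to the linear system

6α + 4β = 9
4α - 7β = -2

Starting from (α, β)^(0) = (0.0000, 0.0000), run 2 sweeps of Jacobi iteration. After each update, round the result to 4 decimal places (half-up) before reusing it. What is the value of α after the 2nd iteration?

1.3095

Iteration 1:
  α = (9 - (4)·0.0000) / (6) = 1.5000
  β = (-2 - (4)·0.0000) / (-7) = 0.2857
Iteration 2:
  α = (9 - (4)·0.2857) / (6) = 1.3095
  β = (-2 - (4)·1.5000) / (-7) = 1.1429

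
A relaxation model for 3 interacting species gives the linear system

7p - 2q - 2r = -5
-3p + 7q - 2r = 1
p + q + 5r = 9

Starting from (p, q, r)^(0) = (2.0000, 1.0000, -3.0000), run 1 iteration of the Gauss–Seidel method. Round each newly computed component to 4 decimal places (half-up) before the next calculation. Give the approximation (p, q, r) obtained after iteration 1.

Iteration 1:
  p = (-5 - (-2)·1.0000 - (-2)·-3.0000) / (7) = -1.2857
  q = (1 - (-3)·-1.2857 - (-2)·-3.0000) / (7) = -1.2653
  r = (9 - (1)·-1.2857 - (1)·-1.2653) / (5) = 2.3102

(-1.2857, -1.2653, 2.3102)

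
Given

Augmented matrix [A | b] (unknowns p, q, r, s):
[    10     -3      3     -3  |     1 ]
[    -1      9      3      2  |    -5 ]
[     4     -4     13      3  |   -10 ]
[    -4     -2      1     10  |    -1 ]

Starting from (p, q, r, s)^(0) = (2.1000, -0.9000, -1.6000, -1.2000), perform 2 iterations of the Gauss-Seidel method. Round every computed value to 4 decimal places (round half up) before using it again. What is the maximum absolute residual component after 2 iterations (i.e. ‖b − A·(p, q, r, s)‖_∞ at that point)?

Iteration 1:
  p = (1 - (-3)·-0.9000 - (3)·-1.6000 - (-3)·-1.2000) / (10) = -0.0500
  q = (-5 - (-1)·-0.0500 - (3)·-1.6000 - (2)·-1.2000) / (9) = 0.2389
  r = (-10 - (4)·-0.0500 - (-4)·0.2389 - (3)·-1.2000) / (13) = -0.4034
  s = (-1 - (-4)·-0.0500 - (-2)·0.2389 - (1)·-0.4034) / (10) = -0.0319
Iteration 2:
  p = (1 - (-3)·0.2389 - (3)·-0.4034 - (-3)·-0.0319) / (10) = 0.2831
  q = (-5 - (-1)·0.2831 - (3)·-0.4034 - (2)·-0.0319) / (9) = -0.3825
  r = (-10 - (4)·0.2831 - (-4)·-0.3825 - (3)·-0.0319) / (13) = -0.9667
  s = (-1 - (-4)·0.2831 - (-2)·-0.3825 - (1)·-0.9667) / (10) = 0.0334
Residual b − A·x = (0.0218, 1.5589, -0.1955, 0.0001); ∞-norm = 1.5589

1.5589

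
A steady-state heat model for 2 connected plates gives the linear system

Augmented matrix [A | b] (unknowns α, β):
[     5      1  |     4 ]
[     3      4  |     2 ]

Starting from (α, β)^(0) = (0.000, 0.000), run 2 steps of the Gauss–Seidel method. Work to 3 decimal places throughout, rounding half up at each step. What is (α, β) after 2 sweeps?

(0.820, -0.115)

Iteration 1:
  α = (4 - (1)·0.000) / (5) = 0.800
  β = (2 - (3)·0.800) / (4) = -0.100
Iteration 2:
  α = (4 - (1)·-0.100) / (5) = 0.820
  β = (2 - (3)·0.820) / (4) = -0.115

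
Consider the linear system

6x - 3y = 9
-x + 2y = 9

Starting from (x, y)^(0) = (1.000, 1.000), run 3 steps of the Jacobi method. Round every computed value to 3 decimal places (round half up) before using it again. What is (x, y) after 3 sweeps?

Iteration 1:
  x = (9 - (-3)·1.000) / (6) = 2.000
  y = (9 - (-1)·1.000) / (2) = 5.000
Iteration 2:
  x = (9 - (-3)·5.000) / (6) = 4.000
  y = (9 - (-1)·2.000) / (2) = 5.500
Iteration 3:
  x = (9 - (-3)·5.500) / (6) = 4.250
  y = (9 - (-1)·4.000) / (2) = 6.500

(4.250, 6.500)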